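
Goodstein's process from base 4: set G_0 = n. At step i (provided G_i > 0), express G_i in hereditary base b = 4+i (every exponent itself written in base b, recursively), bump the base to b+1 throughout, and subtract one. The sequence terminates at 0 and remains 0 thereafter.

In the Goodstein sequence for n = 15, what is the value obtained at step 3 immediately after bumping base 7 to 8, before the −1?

(0) 15|_4 = 3·4 + 3 ↦ 3·5 + 3|_5 = 18 ⇒ 17
(1) 17|_5 = 3·5 + 2 ↦ 3·6 + 2|_6 = 20 ⇒ 19
(2) 19|_6 = 3·6 + 1 ↦ 3·7 + 1|_7 = 22 ⇒ 21
(3) 21|_7 = 3·7 ↦ 3·8|_8 = 24 ⇒ 23

24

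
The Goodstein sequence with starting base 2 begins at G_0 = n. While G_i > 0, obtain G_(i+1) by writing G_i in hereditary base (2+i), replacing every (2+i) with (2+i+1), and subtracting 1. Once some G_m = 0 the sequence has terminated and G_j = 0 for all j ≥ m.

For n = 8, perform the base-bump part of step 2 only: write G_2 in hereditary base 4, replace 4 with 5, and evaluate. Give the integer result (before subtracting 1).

6311

G_0=8  [base 2] 2^(2 + 1)  →[2↦3]→  3^(3 + 1) = 81  −1 ⇒ G_1=80
G_1=80  [base 3] 2·3^3 + 2·3^2 + 2·3 + 2  →[3↦4]→  2·4^4 + 2·4^2 + 2·4 + 2 = 554  −1 ⇒ G_2=553
G_2=553  [base 4] 2·4^4 + 2·4^2 + 2·4 + 1  →[4↦5]→  2·5^5 + 2·5^2 + 2·5 + 1 = 6311  −1 ⇒ G_3=6310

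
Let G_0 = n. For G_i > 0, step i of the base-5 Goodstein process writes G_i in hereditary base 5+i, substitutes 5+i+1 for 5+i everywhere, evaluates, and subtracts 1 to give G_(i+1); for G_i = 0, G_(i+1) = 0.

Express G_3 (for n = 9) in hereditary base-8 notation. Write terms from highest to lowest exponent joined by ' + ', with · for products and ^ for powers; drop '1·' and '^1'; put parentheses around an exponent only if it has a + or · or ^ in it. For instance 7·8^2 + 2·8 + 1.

8 + 1

G_0 = 9. HB_5(9) = 5 + 4. Bump = 10. G_1 = 9.
G_1 = 9. HB_6(9) = 6 + 3. Bump = 10. G_2 = 9.
G_2 = 9. HB_7(9) = 7 + 2. Bump = 10. G_3 = 9.
G_3 = 9. HB_8(9) = 8 + 1. Bump = 10. G_4 = 9.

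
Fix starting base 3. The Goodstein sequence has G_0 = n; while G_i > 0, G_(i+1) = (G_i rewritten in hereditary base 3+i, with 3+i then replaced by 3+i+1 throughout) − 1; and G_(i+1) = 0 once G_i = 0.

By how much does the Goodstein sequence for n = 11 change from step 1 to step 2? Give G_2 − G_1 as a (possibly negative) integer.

G_0=11  [base 3] 3^2 + 2  →[3↦4]→  4^2 + 2 = 18  −1 ⇒ G_1=17
G_1=17  [base 4] 4^2 + 1  →[4↦5]→  5^2 + 1 = 26  −1 ⇒ G_2=25

8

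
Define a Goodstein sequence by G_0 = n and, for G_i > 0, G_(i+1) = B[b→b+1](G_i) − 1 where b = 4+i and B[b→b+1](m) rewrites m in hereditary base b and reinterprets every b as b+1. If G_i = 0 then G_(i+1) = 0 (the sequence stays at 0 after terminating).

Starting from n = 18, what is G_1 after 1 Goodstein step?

G_0=18  [base 4] 4^2 + 2  →[4↦5]→  5^2 + 2 = 27  −1 ⇒ G_1=26
G_1=26  [base 5] 5^2 + 1  →[5↦6]→  6^2 + 1 = 37  −1 ⇒ G_2=36

26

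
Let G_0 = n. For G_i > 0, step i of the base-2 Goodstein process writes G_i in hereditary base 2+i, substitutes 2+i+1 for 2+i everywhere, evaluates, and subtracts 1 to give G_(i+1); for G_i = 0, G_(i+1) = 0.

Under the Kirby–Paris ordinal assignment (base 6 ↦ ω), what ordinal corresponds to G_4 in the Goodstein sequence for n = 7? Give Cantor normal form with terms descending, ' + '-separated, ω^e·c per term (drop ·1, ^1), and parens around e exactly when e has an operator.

ω^ω + 1

7 —HB2→ 2^2 + 2 + 1 —bump→ 3^3 + 3 + 1 = 31 —(−1)→ 30
30 —HB3→ 3^3 + 3 —bump→ 4^4 + 4 = 260 —(−1)→ 259
259 —HB4→ 4^4 + 3 —bump→ 5^5 + 3 = 3128 —(−1)→ 3127
3127 —HB5→ 5^5 + 2 —bump→ 6^6 + 2 = 46658 —(−1)→ 46657
46657 —HB6→ 6^6 + 1 —bump→ 7^7 + 1 = 823544 —(−1)→ 823543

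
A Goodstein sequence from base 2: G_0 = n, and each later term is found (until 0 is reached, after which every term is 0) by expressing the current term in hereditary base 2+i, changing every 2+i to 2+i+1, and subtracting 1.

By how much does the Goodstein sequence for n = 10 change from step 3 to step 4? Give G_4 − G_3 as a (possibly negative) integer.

264310

G_0 = 10. HB_2(10) = 2^(2 + 1) + 2. Bump = 84. G_1 = 83.
G_1 = 83. HB_3(83) = 3^(3 + 1) + 2. Bump = 1026. G_2 = 1025.
G_2 = 1025. HB_4(1025) = 4^(4 + 1) + 1. Bump = 15626. G_3 = 15625.
G_3 = 15625. HB_5(15625) = 5^(5 + 1). Bump = 279936. G_4 = 279935.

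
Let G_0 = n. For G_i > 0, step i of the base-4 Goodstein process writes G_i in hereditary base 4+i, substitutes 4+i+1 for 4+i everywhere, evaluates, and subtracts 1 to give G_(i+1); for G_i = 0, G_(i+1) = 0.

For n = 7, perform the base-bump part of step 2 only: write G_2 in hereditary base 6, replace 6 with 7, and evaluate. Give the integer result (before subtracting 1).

G_0 = 7. HB_4(7) = 4 + 3. Bump = 8. G_1 = 7.
G_1 = 7. HB_5(7) = 5 + 2. Bump = 8. G_2 = 7.
G_2 = 7. HB_6(7) = 6 + 1. Bump = 8. G_3 = 7.

8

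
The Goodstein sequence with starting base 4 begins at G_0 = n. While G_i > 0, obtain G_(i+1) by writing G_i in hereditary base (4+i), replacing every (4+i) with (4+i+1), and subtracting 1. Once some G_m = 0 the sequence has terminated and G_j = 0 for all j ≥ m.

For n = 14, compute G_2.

base 4: 14 = 3·4 + 2; at 5: 3·5 + 2 = 17; next = 16
base 5: 16 = 3·5 + 1; at 6: 3·6 + 1 = 19; next = 18

18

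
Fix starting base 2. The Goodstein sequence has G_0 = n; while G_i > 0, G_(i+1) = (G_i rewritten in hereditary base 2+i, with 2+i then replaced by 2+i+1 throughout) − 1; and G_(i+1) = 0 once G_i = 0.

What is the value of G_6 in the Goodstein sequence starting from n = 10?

84073323

10 —HB2→ 2^(2 + 1) + 2 —bump→ 3^(3 + 1) + 3 = 84 —(−1)→ 83
83 —HB3→ 3^(3 + 1) + 2 —bump→ 4^(4 + 1) + 2 = 1026 —(−1)→ 1025
1025 —HB4→ 4^(4 + 1) + 1 —bump→ 5^(5 + 1) + 1 = 15626 —(−1)→ 15625
15625 —HB5→ 5^(5 + 1) —bump→ 6^(6 + 1) = 279936 —(−1)→ 279935
279935 —HB6→ 5·6^6 + 5·6^5 + 5·6^4 + 5·6^3 + 5·6^2 + 5·6 + 5 —bump→ 5·7^7 + 5·7^5 + 5·7^4 + 5·7^3 + 5·7^2 + 5·7 + 5 = 4215755 —(−1)→ 4215754
4215754 —HB7→ 5·7^7 + 5·7^5 + 5·7^4 + 5·7^3 + 5·7^2 + 5·7 + 4 —bump→ 5·8^8 + 5·8^5 + 5·8^4 + 5·8^3 + 5·8^2 + 5·8 + 4 = 84073324 —(−1)→ 84073323
84073323 —HB8→ 5·8^8 + 5·8^5 + 5·8^4 + 5·8^3 + 5·8^2 + 5·8 + 3 —bump→ 5·9^9 + 5·9^5 + 5·9^4 + 5·9^3 + 5·9^2 + 5·9 + 3 = 1937434593 —(−1)→ 1937434592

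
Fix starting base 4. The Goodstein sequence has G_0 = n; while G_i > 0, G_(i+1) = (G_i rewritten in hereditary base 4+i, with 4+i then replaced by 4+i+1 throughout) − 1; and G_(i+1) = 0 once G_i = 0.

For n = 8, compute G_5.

9

base 4: 8 = 2·4; at 5: 2·5 = 10; next = 9
base 5: 9 = 5 + 4; at 6: 6 + 4 = 10; next = 9
base 6: 9 = 6 + 3; at 7: 7 + 3 = 10; next = 9
base 7: 9 = 7 + 2; at 8: 8 + 2 = 10; next = 9
base 8: 9 = 8 + 1; at 9: 9 + 1 = 10; next = 9
base 9: 9 = 9; at 10: 10 = 10; next = 9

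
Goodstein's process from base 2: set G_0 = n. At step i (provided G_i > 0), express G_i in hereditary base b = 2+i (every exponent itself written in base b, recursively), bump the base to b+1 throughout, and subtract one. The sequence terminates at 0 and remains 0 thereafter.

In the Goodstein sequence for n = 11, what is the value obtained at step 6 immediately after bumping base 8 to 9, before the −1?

2749609303

base 2: 11 = 2^(2 + 1) + 2 + 1; at 3: 3^(3 + 1) + 3 + 1 = 85; next = 84
base 3: 84 = 3^(3 + 1) + 3; at 4: 4^(4 + 1) + 4 = 1028; next = 1027
base 4: 1027 = 4^(4 + 1) + 3; at 5: 5^(5 + 1) + 3 = 15628; next = 15627
base 5: 15627 = 5^(5 + 1) + 2; at 6: 6^(6 + 1) + 2 = 279938; next = 279937
base 6: 279937 = 6^(6 + 1) + 1; at 7: 7^(7 + 1) + 1 = 5764802; next = 5764801
base 7: 5764801 = 7^(7 + 1); at 8: 8^(8 + 1) = 134217728; next = 134217727
base 8: 134217727 = 7·8^8 + 7·8^7 + 7·8^6 + 7·8^5 + 7·8^4 + 7·8^3 + 7·8^2 + 7·8 + 7; at 9: 7·9^9 + 7·9^7 + 7·9^6 + 7·9^5 + 7·9^4 + 7·9^3 + 7·9^2 + 7·9 + 7 = 2749609303; next = 2749609302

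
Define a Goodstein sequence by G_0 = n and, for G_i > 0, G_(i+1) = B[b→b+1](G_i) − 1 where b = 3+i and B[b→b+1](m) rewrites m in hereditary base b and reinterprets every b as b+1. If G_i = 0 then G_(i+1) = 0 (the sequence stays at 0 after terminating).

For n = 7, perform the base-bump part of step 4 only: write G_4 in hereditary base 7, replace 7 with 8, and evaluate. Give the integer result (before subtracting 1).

G_0 = 7. HB_3(7) = 2·3 + 1. Bump = 9. G_1 = 8.
G_1 = 8. HB_4(8) = 2·4. Bump = 10. G_2 = 9.
G_2 = 9. HB_5(9) = 5 + 4. Bump = 10. G_3 = 9.
G_3 = 9. HB_6(9) = 6 + 3. Bump = 10. G_4 = 9.

10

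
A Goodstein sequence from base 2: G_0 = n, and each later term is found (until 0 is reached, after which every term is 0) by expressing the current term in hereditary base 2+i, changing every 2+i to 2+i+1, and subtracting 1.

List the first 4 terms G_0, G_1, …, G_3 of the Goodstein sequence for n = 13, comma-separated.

G_0 = 13. HB_2(13) = 2^(2 + 1) + 2^2 + 1. Bump = 109. G_1 = 108.
G_1 = 108. HB_3(108) = 3^(3 + 1) + 3^3. Bump = 1280. G_2 = 1279.
G_2 = 1279. HB_4(1279) = 4^(4 + 1) + 3·4^3 + 3·4^2 + 3·4 + 3. Bump = 16093. G_3 = 16092.

13, 108, 1279, 16092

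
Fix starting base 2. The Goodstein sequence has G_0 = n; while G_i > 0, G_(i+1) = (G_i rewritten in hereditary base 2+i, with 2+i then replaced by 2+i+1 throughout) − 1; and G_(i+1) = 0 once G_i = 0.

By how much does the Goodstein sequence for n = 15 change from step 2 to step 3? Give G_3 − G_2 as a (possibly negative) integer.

base 2: 15 = 2^(2 + 1) + 2^2 + 2 + 1; at 3: 3^(3 + 1) + 3^3 + 3 + 1 = 112; next = 111
base 3: 111 = 3^(3 + 1) + 3^3 + 3; at 4: 4^(4 + 1) + 4^4 + 4 = 1284; next = 1283
base 4: 1283 = 4^(4 + 1) + 4^4 + 3; at 5: 5^(5 + 1) + 5^5 + 3 = 18753; next = 18752

17469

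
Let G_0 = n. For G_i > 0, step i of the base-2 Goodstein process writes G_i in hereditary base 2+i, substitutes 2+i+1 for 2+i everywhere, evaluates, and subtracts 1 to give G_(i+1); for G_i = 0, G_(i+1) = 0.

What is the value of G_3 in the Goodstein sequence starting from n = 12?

15685

G_0=12  [base 2] 2^(2 + 1) + 2^2  →[2↦3]→  3^(3 + 1) + 3^3 = 108  −1 ⇒ G_1=107
G_1=107  [base 3] 3^(3 + 1) + 2·3^2 + 2·3 + 2  →[3↦4]→  4^(4 + 1) + 2·4^2 + 2·4 + 2 = 1066  −1 ⇒ G_2=1065
G_2=1065  [base 4] 4^(4 + 1) + 2·4^2 + 2·4 + 1  →[4↦5]→  5^(5 + 1) + 2·5^2 + 2·5 + 1 = 15686  −1 ⇒ G_3=15685
G_3=15685  [base 5] 5^(5 + 1) + 2·5^2 + 2·5  →[5↦6]→  6^(6 + 1) + 2·6^2 + 2·6 = 280020  −1 ⇒ G_4=280019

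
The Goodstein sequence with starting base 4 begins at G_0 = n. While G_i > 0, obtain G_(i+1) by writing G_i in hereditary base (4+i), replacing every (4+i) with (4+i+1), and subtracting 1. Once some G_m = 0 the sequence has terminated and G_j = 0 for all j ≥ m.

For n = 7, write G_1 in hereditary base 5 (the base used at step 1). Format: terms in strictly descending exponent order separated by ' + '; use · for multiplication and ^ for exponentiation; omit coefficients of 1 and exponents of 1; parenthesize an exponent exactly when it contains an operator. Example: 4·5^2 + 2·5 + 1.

G_0=7  [base 4] 4 + 3  →[4↦5]→  5 + 3 = 8  −1 ⇒ G_1=7
G_1=7  [base 5] 5 + 2  →[5↦6]→  6 + 2 = 8  −1 ⇒ G_2=7

5 + 2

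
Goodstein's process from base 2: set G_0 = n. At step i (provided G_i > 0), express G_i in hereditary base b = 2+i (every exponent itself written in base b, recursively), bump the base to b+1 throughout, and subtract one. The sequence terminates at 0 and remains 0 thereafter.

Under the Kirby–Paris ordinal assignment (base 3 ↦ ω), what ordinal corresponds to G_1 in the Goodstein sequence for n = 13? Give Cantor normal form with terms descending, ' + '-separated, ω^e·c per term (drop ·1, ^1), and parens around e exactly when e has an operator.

base 2: 13 = 2^(2 + 1) + 2^2 + 1; at 3: 3^(3 + 1) + 3^3 + 1 = 109; next = 108
base 3: 108 = 3^(3 + 1) + 3^3; at 4: 4^(4 + 1) + 4^4 = 1280; next = 1279

ω^(ω + 1) + ω^ω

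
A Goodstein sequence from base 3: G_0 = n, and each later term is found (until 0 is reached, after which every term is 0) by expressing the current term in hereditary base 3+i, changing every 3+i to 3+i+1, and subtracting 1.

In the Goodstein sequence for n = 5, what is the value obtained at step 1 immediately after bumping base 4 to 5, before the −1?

6

(0) 5|_3 = 3 + 2 ↦ 4 + 2|_4 = 6 ⇒ 5
(1) 5|_4 = 4 + 1 ↦ 5 + 1|_5 = 6 ⇒ 5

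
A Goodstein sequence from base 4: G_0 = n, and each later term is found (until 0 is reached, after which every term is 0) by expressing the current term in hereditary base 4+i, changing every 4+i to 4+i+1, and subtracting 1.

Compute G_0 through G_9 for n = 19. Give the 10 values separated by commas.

G_0 = 19. HB_4(19) = 4^2 + 3. Bump = 28. G_1 = 27.
G_1 = 27. HB_5(27) = 5^2 + 2. Bump = 38. G_2 = 37.
G_2 = 37. HB_6(37) = 6^2 + 1. Bump = 50. G_3 = 49.
G_3 = 49. HB_7(49) = 7^2. Bump = 64. G_4 = 63.
G_4 = 63. HB_8(63) = 7·8 + 7. Bump = 70. G_5 = 69.
G_5 = 69. HB_9(69) = 7·9 + 6. Bump = 76. G_6 = 75.
G_6 = 75. HB_10(75) = 7·10 + 5. Bump = 82. G_7 = 81.
G_7 = 81. HB_11(81) = 7·11 + 4. Bump = 88. G_8 = 87.
G_8 = 87. HB_12(87) = 7·12 + 3. Bump = 94. G_9 = 93.

19, 27, 37, 49, 63, 69, 75, 81, 87, 93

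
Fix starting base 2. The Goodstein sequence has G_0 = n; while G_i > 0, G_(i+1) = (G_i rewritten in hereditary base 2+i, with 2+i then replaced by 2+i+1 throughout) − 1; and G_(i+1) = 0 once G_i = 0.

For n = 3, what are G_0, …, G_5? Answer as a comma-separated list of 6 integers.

3, 3, 3, 2, 1, 0

step 0: 3 = 2 + 1; sub 3 for 2: 3 + 1; = 4; G_1 = 4−1 = 3
step 1: 3 = 3; sub 4 for 3: 4; = 4; G_2 = 4−1 = 3
step 2: 3 = 3; sub 5 for 4: 3; = 3; G_3 = 3−1 = 2
step 3: 2 = 2; sub 6 for 5: 2; = 2; G_4 = 2−1 = 1
step 4: 1 = 1; sub 7 for 6: 1; = 1; G_5 = 1−1 = 0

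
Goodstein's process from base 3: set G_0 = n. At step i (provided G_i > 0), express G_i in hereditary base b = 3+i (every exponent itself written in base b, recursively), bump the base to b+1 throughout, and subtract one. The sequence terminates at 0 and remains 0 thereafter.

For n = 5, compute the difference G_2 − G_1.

i=0: 5 = 3 + 2 (b=3); 3→4: 4 + 2 = 6; 6−1 = 5
i=1: 5 = 4 + 1 (b=4); 4→5: 5 + 1 = 6; 6−1 = 5

0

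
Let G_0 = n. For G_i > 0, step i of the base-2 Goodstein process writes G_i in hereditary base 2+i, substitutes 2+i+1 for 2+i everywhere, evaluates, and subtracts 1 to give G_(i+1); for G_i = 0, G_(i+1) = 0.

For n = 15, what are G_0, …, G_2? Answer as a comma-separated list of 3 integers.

15, 111, 1283

base 2: 15 = 2^(2 + 1) + 2^2 + 2 + 1; at 3: 3^(3 + 1) + 3^3 + 3 + 1 = 112; next = 111
base 3: 111 = 3^(3 + 1) + 3^3 + 3; at 4: 4^(4 + 1) + 4^4 + 4 = 1284; next = 1283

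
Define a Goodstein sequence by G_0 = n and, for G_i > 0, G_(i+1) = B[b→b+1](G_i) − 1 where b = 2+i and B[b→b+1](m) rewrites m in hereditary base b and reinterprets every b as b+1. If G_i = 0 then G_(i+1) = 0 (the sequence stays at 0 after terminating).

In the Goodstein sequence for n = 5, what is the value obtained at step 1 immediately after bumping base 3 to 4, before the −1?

G_0=5  [base 2] 2^2 + 1  →[2↦3]→  3^3 + 1 = 28  −1 ⇒ G_1=27
G_1=27  [base 3] 3^3  →[3↦4]→  4^4 = 256  −1 ⇒ G_2=255

256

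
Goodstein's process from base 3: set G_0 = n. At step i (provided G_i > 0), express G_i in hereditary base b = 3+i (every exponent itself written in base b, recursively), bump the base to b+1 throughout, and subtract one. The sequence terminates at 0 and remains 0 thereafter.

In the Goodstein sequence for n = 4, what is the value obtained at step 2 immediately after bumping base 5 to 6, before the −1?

base 3: 4 = 3 + 1; at 4: 4 + 1 = 5; next = 4
base 4: 4 = 4; at 5: 5 = 5; next = 4
base 5: 4 = 4; at 6: 4 = 4; next = 3

4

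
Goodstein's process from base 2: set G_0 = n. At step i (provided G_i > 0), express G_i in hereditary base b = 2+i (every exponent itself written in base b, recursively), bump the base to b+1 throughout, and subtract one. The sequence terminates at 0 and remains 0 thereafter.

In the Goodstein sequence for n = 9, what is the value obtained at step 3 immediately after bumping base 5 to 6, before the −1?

140744

[0] 9 ≡ 2^(2 + 1) + 1 (base 2). Lift 3: 82. −1: 81.
[1] 81 ≡ 3^(3 + 1) (base 3). Lift 4: 1024. −1: 1023.
[2] 1023 ≡ 3·4^4 + 3·4^3 + 3·4^2 + 3·4 + 3 (base 4). Lift 5: 9843. −1: 9842.
[3] 9842 ≡ 3·5^5 + 3·5^3 + 3·5^2 + 3·5 + 2 (base 5). Lift 6: 140744. −1: 140743.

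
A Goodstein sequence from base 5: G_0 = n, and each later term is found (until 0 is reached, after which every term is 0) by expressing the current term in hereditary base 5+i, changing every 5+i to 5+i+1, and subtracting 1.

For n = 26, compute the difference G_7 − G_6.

i=0: 26 = 5^2 + 1 (b=5); 5→6: 6^2 + 1 = 37; 37−1 = 36
i=1: 36 = 6^2 (b=6); 6→7: 7^2 = 49; 49−1 = 48
i=2: 48 = 6·7 + 6 (b=7); 7→8: 6·8 + 6 = 54; 54−1 = 53
i=3: 53 = 6·8 + 5 (b=8); 8→9: 6·9 + 5 = 59; 59−1 = 58
i=4: 58 = 6·9 + 4 (b=9); 9→10: 6·10 + 4 = 64; 64−1 = 63
i=5: 63 = 6·10 + 3 (b=10); 10→11: 6·11 + 3 = 69; 69−1 = 68
i=6: 68 = 6·11 + 2 (b=11); 11→12: 6·12 + 2 = 74; 74−1 = 73

5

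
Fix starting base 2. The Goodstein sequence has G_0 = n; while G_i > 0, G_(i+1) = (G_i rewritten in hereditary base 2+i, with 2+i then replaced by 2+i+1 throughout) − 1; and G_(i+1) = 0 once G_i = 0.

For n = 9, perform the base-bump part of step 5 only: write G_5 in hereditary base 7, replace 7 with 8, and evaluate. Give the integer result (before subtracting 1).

50333400

G_0 = 9. HB_2(9) = 2^(2 + 1) + 1. Bump = 82. G_1 = 81.
G_1 = 81. HB_3(81) = 3^(3 + 1). Bump = 1024. G_2 = 1023.
G_2 = 1023. HB_4(1023) = 3·4^4 + 3·4^3 + 3·4^2 + 3·4 + 3. Bump = 9843. G_3 = 9842.
G_3 = 9842. HB_5(9842) = 3·5^5 + 3·5^3 + 3·5^2 + 3·5 + 2. Bump = 140744. G_4 = 140743.
G_4 = 140743. HB_6(140743) = 3·6^6 + 3·6^3 + 3·6^2 + 3·6 + 1. Bump = 2471827. G_5 = 2471826.
G_5 = 2471826. HB_7(2471826) = 3·7^7 + 3·7^3 + 3·7^2 + 3·7. Bump = 50333400. G_6 = 50333399.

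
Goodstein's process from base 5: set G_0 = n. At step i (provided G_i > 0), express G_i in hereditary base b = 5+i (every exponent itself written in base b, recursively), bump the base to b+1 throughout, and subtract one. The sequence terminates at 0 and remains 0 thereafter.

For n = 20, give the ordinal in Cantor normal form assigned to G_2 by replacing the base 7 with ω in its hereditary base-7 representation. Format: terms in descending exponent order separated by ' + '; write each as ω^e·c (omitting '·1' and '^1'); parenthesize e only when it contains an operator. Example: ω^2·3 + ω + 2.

ω·3 + 4

step 0: 20 = 4·5; sub 6 for 5: 4·6; = 24; G_1 = 24−1 = 23
step 1: 23 = 3·6 + 5; sub 7 for 6: 3·7 + 5; = 26; G_2 = 26−1 = 25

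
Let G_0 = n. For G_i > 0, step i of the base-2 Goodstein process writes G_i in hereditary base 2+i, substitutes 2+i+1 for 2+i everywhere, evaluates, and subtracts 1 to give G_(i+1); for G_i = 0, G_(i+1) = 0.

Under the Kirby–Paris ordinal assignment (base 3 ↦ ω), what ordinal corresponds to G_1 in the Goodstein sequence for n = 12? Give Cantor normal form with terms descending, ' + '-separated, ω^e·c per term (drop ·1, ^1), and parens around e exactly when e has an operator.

[0] 12 ≡ 2^(2 + 1) + 2^2 (base 2). Lift 3: 108. −1: 107.
[1] 107 ≡ 3^(3 + 1) + 2·3^2 + 2·3 + 2 (base 3). Lift 4: 1066. −1: 1065.

ω^(ω + 1) + ω^2·2 + ω·2 + 2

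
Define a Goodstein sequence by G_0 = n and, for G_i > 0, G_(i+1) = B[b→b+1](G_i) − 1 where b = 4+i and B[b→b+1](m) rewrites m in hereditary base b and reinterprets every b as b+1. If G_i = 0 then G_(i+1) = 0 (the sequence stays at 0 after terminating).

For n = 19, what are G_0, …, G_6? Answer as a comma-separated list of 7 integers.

[0] 19 ≡ 4^2 + 3 (base 4). Lift 5: 28. −1: 27.
[1] 27 ≡ 5^2 + 2 (base 5). Lift 6: 38. −1: 37.
[2] 37 ≡ 6^2 + 1 (base 6). Lift 7: 50. −1: 49.
[3] 49 ≡ 7^2 (base 7). Lift 8: 64. −1: 63.
[4] 63 ≡ 7·8 + 7 (base 8). Lift 9: 70. −1: 69.
[5] 69 ≡ 7·9 + 6 (base 9). Lift 10: 76. −1: 75.

19, 27, 37, 49, 63, 69, 75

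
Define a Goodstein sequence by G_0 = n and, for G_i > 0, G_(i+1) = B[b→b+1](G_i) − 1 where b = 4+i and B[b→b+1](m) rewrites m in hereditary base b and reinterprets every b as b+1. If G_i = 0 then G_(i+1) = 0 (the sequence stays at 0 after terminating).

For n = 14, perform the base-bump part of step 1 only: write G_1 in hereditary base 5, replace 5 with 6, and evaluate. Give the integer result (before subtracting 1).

19

14 —HB4→ 3·4 + 2 —bump→ 3·5 + 2 = 17 —(−1)→ 16
16 —HB5→ 3·5 + 1 —bump→ 3·6 + 1 = 19 —(−1)→ 18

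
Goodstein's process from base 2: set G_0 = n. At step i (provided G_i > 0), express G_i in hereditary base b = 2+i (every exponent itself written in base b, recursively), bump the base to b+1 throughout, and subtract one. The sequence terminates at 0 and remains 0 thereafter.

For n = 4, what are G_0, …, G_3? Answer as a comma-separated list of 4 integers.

4, 26, 41, 60

4 —HB2→ 2^2 —bump→ 3^3 = 27 —(−1)→ 26
26 —HB3→ 2·3^2 + 2·3 + 2 —bump→ 2·4^2 + 2·4 + 2 = 42 —(−1)→ 41
41 —HB4→ 2·4^2 + 2·4 + 1 —bump→ 2·5^2 + 2·5 + 1 = 61 —(−1)→ 60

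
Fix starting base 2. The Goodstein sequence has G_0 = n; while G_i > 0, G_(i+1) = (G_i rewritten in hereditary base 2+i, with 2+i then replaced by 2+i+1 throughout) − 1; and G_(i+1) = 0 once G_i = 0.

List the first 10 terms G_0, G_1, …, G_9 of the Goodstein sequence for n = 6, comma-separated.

[0] 6 ≡ 2^2 + 2 (base 2). Lift 3: 30. −1: 29.
[1] 29 ≡ 3^3 + 2 (base 3). Lift 4: 258. −1: 257.
[2] 257 ≡ 4^4 + 1 (base 4). Lift 5: 3126. −1: 3125.
[3] 3125 ≡ 5^5 (base 5). Lift 6: 46656. −1: 46655.
[4] 46655 ≡ 5·6^5 + 5·6^4 + 5·6^3 + 5·6^2 + 5·6 + 5 (base 6). Lift 7: 98040. −1: 98039.
[5] 98039 ≡ 5·7^5 + 5·7^4 + 5·7^3 + 5·7^2 + 5·7 + 4 (base 7). Lift 8: 187244. −1: 187243.
[6] 187243 ≡ 5·8^5 + 5·8^4 + 5·8^3 + 5·8^2 + 5·8 + 3 (base 8). Lift 9: 332148. −1: 332147.
[7] 332147 ≡ 5·9^5 + 5·9^4 + 5·9^3 + 5·9^2 + 5·9 + 2 (base 9). Lift 10: 555552. −1: 555551.
[8] 555551 ≡ 5·10^5 + 5·10^4 + 5·10^3 + 5·10^2 + 5·10 + 1 (base 10). Lift 11: 885776. −1: 885775.

6, 29, 257, 3125, 46655, 98039, 187243, 332147, 555551, 885775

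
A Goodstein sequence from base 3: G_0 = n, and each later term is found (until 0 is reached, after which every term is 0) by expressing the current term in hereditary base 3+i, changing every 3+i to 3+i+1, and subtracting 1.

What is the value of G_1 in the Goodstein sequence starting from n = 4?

step 0: 4 = 3 + 1; sub 4 for 3: 4 + 1; = 5; G_1 = 5−1 = 4
step 1: 4 = 4; sub 5 for 4: 5; = 5; G_2 = 5−1 = 4

4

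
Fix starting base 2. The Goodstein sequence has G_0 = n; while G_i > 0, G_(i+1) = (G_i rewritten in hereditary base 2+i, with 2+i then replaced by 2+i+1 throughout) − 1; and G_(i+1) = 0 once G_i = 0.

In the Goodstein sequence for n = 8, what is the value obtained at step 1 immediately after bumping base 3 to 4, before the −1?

step 0: 8 = 2^(2 + 1); sub 3 for 2: 3^(3 + 1); = 81; G_1 = 81−1 = 80
step 1: 80 = 2·3^3 + 2·3^2 + 2·3 + 2; sub 4 for 3: 2·4^4 + 2·4^2 + 2·4 + 2; = 554; G_2 = 554−1 = 553

554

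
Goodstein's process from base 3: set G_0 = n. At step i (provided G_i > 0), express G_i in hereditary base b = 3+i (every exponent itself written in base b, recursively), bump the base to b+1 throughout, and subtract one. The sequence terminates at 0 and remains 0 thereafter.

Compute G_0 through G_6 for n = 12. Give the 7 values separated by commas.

12, 19, 27, 37, 49, 63, 69

[0] 12 ≡ 3^2 + 3 (base 3). Lift 4: 20. −1: 19.
[1] 19 ≡ 4^2 + 3 (base 4). Lift 5: 28. −1: 27.
[2] 27 ≡ 5^2 + 2 (base 5). Lift 6: 38. −1: 37.
[3] 37 ≡ 6^2 + 1 (base 6). Lift 7: 50. −1: 49.
[4] 49 ≡ 7^2 (base 7). Lift 8: 64. −1: 63.
[5] 63 ≡ 7·8 + 7 (base 8). Lift 9: 70. −1: 69.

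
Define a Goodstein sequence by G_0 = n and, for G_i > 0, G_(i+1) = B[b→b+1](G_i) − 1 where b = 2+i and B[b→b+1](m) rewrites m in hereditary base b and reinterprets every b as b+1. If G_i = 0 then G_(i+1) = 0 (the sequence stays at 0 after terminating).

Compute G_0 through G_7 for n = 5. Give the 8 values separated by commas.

5, 27, 255, 467, 775, 1197, 1751, 2454

(0) 5|_2 = 2^2 + 1 ↦ 3^3 + 1|_3 = 28 ⇒ 27
(1) 27|_3 = 3^3 ↦ 4^4|_4 = 256 ⇒ 255
(2) 255|_4 = 3·4^3 + 3·4^2 + 3·4 + 3 ↦ 3·5^3 + 3·5^2 + 3·5 + 3|_5 = 468 ⇒ 467
(3) 467|_5 = 3·5^3 + 3·5^2 + 3·5 + 2 ↦ 3·6^3 + 3·6^2 + 3·6 + 2|_6 = 776 ⇒ 775
(4) 775|_6 = 3·6^3 + 3·6^2 + 3·6 + 1 ↦ 3·7^3 + 3·7^2 + 3·7 + 1|_7 = 1198 ⇒ 1197
(5) 1197|_7 = 3·7^3 + 3·7^2 + 3·7 ↦ 3·8^3 + 3·8^2 + 3·8|_8 = 1752 ⇒ 1751
(6) 1751|_8 = 3·8^3 + 3·8^2 + 2·8 + 7 ↦ 3·9^3 + 3·9^2 + 2·9 + 7|_9 = 2455 ⇒ 2454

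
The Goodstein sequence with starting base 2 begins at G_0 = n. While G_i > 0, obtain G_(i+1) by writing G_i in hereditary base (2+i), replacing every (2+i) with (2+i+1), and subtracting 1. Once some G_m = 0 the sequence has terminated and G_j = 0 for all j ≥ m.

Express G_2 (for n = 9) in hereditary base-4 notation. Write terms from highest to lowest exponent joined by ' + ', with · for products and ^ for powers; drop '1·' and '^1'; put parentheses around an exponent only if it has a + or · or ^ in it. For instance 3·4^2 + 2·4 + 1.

(0) 9|_2 = 2^(2 + 1) + 1 ↦ 3^(3 + 1) + 1|_3 = 82 ⇒ 81
(1) 81|_3 = 3^(3 + 1) ↦ 4^(4 + 1)|_4 = 1024 ⇒ 1023

3·4^4 + 3·4^3 + 3·4^2 + 3·4 + 3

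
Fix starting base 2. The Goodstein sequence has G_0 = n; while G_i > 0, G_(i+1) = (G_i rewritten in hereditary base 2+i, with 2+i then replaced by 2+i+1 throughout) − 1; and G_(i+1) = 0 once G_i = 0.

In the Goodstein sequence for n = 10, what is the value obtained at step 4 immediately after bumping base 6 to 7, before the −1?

step 0: 10 = 2^(2 + 1) + 2; sub 3 for 2: 3^(3 + 1) + 3; = 84; G_1 = 84−1 = 83
step 1: 83 = 3^(3 + 1) + 2; sub 4 for 3: 4^(4 + 1) + 2; = 1026; G_2 = 1026−1 = 1025
step 2: 1025 = 4^(4 + 1) + 1; sub 5 for 4: 5^(5 + 1) + 1; = 15626; G_3 = 15626−1 = 15625
step 3: 15625 = 5^(5 + 1); sub 6 for 5: 6^(6 + 1); = 279936; G_4 = 279936−1 = 279935
step 4: 279935 = 5·6^6 + 5·6^5 + 5·6^4 + 5·6^3 + 5·6^2 + 5·6 + 5; sub 7 for 6: 5·7^7 + 5·7^5 + 5·7^4 + 5·7^3 + 5·7^2 + 5·7 + 5; = 4215755; G_5 = 4215755−1 = 4215754

4215755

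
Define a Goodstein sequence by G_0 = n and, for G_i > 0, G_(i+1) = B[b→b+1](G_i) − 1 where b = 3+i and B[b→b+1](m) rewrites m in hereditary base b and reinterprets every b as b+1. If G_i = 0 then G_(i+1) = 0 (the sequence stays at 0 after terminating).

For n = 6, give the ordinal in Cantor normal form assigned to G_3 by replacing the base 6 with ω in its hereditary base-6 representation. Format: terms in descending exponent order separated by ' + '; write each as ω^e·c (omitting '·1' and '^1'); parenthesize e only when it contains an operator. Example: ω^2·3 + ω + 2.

ω + 1

base 3: 6 = 2·3; at 4: 2·4 = 8; next = 7
base 4: 7 = 4 + 3; at 5: 5 + 3 = 8; next = 7
base 5: 7 = 5 + 2; at 6: 6 + 2 = 8; next = 7
base 6: 7 = 6 + 1; at 7: 7 + 1 = 8; next = 7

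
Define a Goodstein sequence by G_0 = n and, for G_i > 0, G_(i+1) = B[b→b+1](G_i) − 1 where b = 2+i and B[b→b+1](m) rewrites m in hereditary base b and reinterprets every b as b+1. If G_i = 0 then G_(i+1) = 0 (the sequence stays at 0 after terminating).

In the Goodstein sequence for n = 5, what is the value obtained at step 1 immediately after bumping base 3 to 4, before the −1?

256

(0) 5|_2 = 2^2 + 1 ↦ 3^3 + 1|_3 = 28 ⇒ 27
(1) 27|_3 = 3^3 ↦ 4^4|_4 = 256 ⇒ 255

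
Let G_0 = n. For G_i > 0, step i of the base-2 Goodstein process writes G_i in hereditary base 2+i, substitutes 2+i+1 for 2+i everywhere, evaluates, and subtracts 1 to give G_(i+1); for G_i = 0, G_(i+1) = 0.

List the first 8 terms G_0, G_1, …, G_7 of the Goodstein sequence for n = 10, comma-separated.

base 2: 10 = 2^(2 + 1) + 2; at 3: 3^(3 + 1) + 3 = 84; next = 83
base 3: 83 = 3^(3 + 1) + 2; at 4: 4^(4 + 1) + 2 = 1026; next = 1025
base 4: 1025 = 4^(4 + 1) + 1; at 5: 5^(5 + 1) + 1 = 15626; next = 15625
base 5: 15625 = 5^(5 + 1); at 6: 6^(6 + 1) = 279936; next = 279935
base 6: 279935 = 5·6^6 + 5·6^5 + 5·6^4 + 5·6^3 + 5·6^2 + 5·6 + 5; at 7: 5·7^7 + 5·7^5 + 5·7^4 + 5·7^3 + 5·7^2 + 5·7 + 5 = 4215755; next = 4215754
base 7: 4215754 = 5·7^7 + 5·7^5 + 5·7^4 + 5·7^3 + 5·7^2 + 5·7 + 4; at 8: 5·8^8 + 5·8^5 + 5·8^4 + 5·8^3 + 5·8^2 + 5·8 + 4 = 84073324; next = 84073323
base 8: 84073323 = 5·8^8 + 5·8^5 + 5·8^4 + 5·8^3 + 5·8^2 + 5·8 + 3; at 9: 5·9^9 + 5·9^5 + 5·9^4 + 5·9^3 + 5·9^2 + 5·9 + 3 = 1937434593; next = 1937434592

10, 83, 1025, 15625, 279935, 4215754, 84073323, 1937434592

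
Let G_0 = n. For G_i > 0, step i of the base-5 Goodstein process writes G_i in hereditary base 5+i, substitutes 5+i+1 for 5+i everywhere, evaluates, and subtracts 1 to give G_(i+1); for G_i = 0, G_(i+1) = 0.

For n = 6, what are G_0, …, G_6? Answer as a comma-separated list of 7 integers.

6, 6, 6, 5, 4, 3, 2

base 5: 6 = 5 + 1; at 6: 6 + 1 = 7; next = 6
base 6: 6 = 6; at 7: 7 = 7; next = 6
base 7: 6 = 6; at 8: 6 = 6; next = 5
base 8: 5 = 5; at 9: 5 = 5; next = 4
base 9: 4 = 4; at 10: 4 = 4; next = 3
base 10: 3 = 3; at 11: 3 = 3; next = 2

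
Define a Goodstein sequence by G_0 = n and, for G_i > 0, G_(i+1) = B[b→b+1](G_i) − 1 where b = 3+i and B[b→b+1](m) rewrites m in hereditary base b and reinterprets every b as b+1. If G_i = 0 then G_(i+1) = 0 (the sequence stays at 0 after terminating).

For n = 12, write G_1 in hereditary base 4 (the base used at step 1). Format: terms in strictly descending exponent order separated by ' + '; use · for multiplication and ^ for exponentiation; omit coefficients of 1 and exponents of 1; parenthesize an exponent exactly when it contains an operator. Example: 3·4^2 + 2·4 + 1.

4^2 + 3

G_0=12  [base 3] 3^2 + 3  →[3↦4]→  4^2 + 4 = 20  −1 ⇒ G_1=19
G_1=19  [base 4] 4^2 + 3  →[4↦5]→  5^2 + 3 = 28  −1 ⇒ G_2=27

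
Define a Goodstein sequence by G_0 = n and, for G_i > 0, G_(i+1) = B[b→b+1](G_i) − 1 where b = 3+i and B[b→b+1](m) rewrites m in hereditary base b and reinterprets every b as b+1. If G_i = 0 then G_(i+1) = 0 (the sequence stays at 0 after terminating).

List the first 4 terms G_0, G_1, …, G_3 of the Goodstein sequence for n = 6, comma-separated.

G_0=6  [base 3] 2·3  →[3↦4]→  2·4 = 8  −1 ⇒ G_1=7
G_1=7  [base 4] 4 + 3  →[4↦5]→  5 + 3 = 8  −1 ⇒ G_2=7
G_2=7  [base 5] 5 + 2  →[5↦6]→  6 + 2 = 8  −1 ⇒ G_3=7

6, 7, 7, 7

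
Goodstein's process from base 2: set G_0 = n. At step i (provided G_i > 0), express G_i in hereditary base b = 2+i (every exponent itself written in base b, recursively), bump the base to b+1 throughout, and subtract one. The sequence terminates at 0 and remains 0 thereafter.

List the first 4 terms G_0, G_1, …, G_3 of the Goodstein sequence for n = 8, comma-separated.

G_0=8  [base 2] 2^(2 + 1)  →[2↦3]→  3^(3 + 1) = 81  −1 ⇒ G_1=80
G_1=80  [base 3] 2·3^3 + 2·3^2 + 2·3 + 2  →[3↦4]→  2·4^4 + 2·4^2 + 2·4 + 2 = 554  −1 ⇒ G_2=553
G_2=553  [base 4] 2·4^4 + 2·4^2 + 2·4 + 1  →[4↦5]→  2·5^5 + 2·5^2 + 2·5 + 1 = 6311  −1 ⇒ G_3=6310

8, 80, 553, 6310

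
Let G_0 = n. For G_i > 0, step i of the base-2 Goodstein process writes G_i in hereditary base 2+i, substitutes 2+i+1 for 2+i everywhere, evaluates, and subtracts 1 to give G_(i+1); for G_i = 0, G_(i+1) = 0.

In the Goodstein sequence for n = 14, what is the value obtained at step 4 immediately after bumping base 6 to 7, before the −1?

5862841

i=0: 14 = 2^(2 + 1) + 2^2 + 2 (b=2); 2→3: 3^(3 + 1) + 3^3 + 3 = 111; 111−1 = 110
i=1: 110 = 3^(3 + 1) + 3^3 + 2 (b=3); 3→4: 4^(4 + 1) + 4^4 + 2 = 1282; 1282−1 = 1281
i=2: 1281 = 4^(4 + 1) + 4^4 + 1 (b=4); 4→5: 5^(5 + 1) + 5^5 + 1 = 18751; 18751−1 = 18750
i=3: 18750 = 5^(5 + 1) + 5^5 (b=5); 5→6: 6^(6 + 1) + 6^6 = 326592; 326592−1 = 326591
i=4: 326591 = 6^(6 + 1) + 5·6^5 + 5·6^4 + 5·6^3 + 5·6^2 + 5·6 + 5 (b=6); 6→7: 7^(7 + 1) + 5·7^5 + 5·7^4 + 5·7^3 + 5·7^2 + 5·7 + 5 = 5862841; 5862841−1 = 5862840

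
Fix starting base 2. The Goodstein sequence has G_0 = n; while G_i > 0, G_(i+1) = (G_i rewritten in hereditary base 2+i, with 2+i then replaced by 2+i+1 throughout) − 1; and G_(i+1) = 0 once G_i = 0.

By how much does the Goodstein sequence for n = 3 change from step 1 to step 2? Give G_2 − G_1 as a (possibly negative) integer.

i=0: 3 = 2 + 1 (b=2); 2→3: 3 + 1 = 4; 4−1 = 3
i=1: 3 = 3 (b=3); 3→4: 4 = 4; 4−1 = 3

0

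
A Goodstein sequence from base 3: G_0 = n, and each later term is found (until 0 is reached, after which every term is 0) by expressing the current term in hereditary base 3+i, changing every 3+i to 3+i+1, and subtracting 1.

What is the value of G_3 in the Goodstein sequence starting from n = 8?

11

G_0=8  [base 3] 2·3 + 2  →[3↦4]→  2·4 + 2 = 10  −1 ⇒ G_1=9
G_1=9  [base 4] 2·4 + 1  →[4↦5]→  2·5 + 1 = 11  −1 ⇒ G_2=10
G_2=10  [base 5] 2·5  →[5↦6]→  2·6 = 12  −1 ⇒ G_3=11
G_3=11  [base 6] 6 + 5  →[6↦7]→  7 + 5 = 12  −1 ⇒ G_4=11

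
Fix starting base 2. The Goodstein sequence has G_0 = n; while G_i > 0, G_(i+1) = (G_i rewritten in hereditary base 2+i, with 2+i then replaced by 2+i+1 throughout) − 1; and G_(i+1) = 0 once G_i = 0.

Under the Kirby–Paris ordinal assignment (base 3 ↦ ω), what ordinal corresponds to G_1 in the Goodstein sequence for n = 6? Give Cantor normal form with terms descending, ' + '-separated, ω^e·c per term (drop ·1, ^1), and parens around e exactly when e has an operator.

G_0 = 6. HB_2(6) = 2^2 + 2. Bump = 30. G_1 = 29.
G_1 = 29. HB_3(29) = 3^3 + 2. Bump = 258. G_2 = 257.

ω^ω + 2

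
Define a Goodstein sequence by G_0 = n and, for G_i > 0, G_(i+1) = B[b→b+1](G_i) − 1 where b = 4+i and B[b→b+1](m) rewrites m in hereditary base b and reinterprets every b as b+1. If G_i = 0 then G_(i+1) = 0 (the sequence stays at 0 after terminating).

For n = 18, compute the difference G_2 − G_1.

[0] 18 ≡ 4^2 + 2 (base 4). Lift 5: 27. −1: 26.
[1] 26 ≡ 5^2 + 1 (base 5). Lift 6: 37. −1: 36.

10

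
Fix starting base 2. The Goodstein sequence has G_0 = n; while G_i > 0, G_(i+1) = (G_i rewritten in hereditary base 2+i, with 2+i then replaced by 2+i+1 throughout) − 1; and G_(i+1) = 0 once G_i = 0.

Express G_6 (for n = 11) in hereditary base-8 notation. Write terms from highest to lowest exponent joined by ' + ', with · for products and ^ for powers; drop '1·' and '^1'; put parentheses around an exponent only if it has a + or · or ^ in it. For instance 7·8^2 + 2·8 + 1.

11 —HB2→ 2^(2 + 1) + 2 + 1 —bump→ 3^(3 + 1) + 3 + 1 = 85 —(−1)→ 84
84 —HB3→ 3^(3 + 1) + 3 —bump→ 4^(4 + 1) + 4 = 1028 —(−1)→ 1027
1027 —HB4→ 4^(4 + 1) + 3 —bump→ 5^(5 + 1) + 3 = 15628 —(−1)→ 15627
15627 —HB5→ 5^(5 + 1) + 2 —bump→ 6^(6 + 1) + 2 = 279938 —(−1)→ 279937
279937 —HB6→ 6^(6 + 1) + 1 —bump→ 7^(7 + 1) + 1 = 5764802 —(−1)→ 5764801
5764801 —HB7→ 7^(7 + 1) —bump→ 8^(8 + 1) = 134217728 —(−1)→ 134217727

7·8^8 + 7·8^7 + 7·8^6 + 7·8^5 + 7·8^4 + 7·8^3 + 7·8^2 + 7·8 + 7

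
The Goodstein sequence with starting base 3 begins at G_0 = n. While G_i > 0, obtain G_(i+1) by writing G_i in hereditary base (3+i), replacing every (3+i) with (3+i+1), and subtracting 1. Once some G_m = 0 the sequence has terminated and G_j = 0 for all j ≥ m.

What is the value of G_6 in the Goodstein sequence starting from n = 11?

G_0=11  [base 3] 3^2 + 2  →[3↦4]→  4^2 + 2 = 18  −1 ⇒ G_1=17
G_1=17  [base 4] 4^2 + 1  →[4↦5]→  5^2 + 1 = 26  −1 ⇒ G_2=25
G_2=25  [base 5] 5^2  →[5↦6]→  6^2 = 36  −1 ⇒ G_3=35
G_3=35  [base 6] 5·6 + 5  →[6↦7]→  5·7 + 5 = 40  −1 ⇒ G_4=39
G_4=39  [base 7] 5·7 + 4  →[7↦8]→  5·8 + 4 = 44  −1 ⇒ G_5=43
G_5=43  [base 8] 5·8 + 3  →[8↦9]→  5·9 + 3 = 48  −1 ⇒ G_6=47

47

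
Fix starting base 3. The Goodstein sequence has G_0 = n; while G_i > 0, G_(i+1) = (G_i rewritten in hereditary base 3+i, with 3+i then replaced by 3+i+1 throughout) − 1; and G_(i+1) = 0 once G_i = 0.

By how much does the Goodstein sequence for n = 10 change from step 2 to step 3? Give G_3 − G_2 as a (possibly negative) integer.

base 3: 10 = 3^2 + 1; at 4: 4^2 + 1 = 17; next = 16
base 4: 16 = 4^2; at 5: 5^2 = 25; next = 24
base 5: 24 = 4·5 + 4; at 6: 4·6 + 4 = 28; next = 27

3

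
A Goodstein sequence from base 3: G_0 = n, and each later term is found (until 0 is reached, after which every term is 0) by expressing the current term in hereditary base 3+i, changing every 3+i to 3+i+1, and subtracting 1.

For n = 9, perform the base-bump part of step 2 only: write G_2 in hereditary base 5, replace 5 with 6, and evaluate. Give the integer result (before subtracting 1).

[0] 9 ≡ 3^2 (base 3). Lift 4: 16. −1: 15.
[1] 15 ≡ 3·4 + 3 (base 4). Lift 5: 18. −1: 17.
[2] 17 ≡ 3·5 + 2 (base 5). Lift 6: 20. −1: 19.

20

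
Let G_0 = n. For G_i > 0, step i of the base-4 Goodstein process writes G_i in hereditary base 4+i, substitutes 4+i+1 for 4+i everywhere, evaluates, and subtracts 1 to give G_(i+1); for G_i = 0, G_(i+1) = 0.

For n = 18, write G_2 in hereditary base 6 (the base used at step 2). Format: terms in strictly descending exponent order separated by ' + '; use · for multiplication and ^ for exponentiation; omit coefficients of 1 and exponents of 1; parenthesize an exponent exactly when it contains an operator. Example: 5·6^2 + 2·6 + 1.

6^2

i=0: 18 = 4^2 + 2 (b=4); 4→5: 5^2 + 2 = 27; 27−1 = 26
i=1: 26 = 5^2 + 1 (b=5); 5→6: 6^2 + 1 = 37; 37−1 = 36
i=2: 36 = 6^2 (b=6); 6→7: 7^2 = 49; 49−1 = 48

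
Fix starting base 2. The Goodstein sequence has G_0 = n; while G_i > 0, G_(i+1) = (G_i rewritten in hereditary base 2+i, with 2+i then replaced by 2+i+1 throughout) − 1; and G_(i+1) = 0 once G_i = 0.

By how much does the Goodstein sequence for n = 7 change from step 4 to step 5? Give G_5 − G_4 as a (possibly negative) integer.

776886

7 —HB2→ 2^2 + 2 + 1 —bump→ 3^3 + 3 + 1 = 31 —(−1)→ 30
30 —HB3→ 3^3 + 3 —bump→ 4^4 + 4 = 260 —(−1)→ 259
259 —HB4→ 4^4 + 3 —bump→ 5^5 + 3 = 3128 —(−1)→ 3127
3127 —HB5→ 5^5 + 2 —bump→ 6^6 + 2 = 46658 —(−1)→ 46657
46657 —HB6→ 6^6 + 1 —bump→ 7^7 + 1 = 823544 —(−1)→ 823543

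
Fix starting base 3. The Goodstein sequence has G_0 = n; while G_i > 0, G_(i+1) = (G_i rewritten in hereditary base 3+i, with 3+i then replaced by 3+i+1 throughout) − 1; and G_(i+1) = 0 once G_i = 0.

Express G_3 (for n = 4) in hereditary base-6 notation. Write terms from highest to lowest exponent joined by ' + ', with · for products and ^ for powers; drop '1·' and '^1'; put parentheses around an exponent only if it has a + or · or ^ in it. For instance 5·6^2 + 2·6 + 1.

[0] 4 ≡ 3 + 1 (base 3). Lift 4: 5. −1: 4.
[1] 4 ≡ 4 (base 4). Lift 5: 5. −1: 4.
[2] 4 ≡ 4 (base 5). Lift 6: 4. −1: 3.

3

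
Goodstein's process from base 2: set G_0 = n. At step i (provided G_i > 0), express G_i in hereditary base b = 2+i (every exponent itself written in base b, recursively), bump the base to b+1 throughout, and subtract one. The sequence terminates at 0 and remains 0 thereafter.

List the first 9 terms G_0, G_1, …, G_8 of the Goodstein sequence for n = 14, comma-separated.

(0) 14|_2 = 2^(2 + 1) + 2^2 + 2 ↦ 3^(3 + 1) + 3^3 + 3|_3 = 111 ⇒ 110
(1) 110|_3 = 3^(3 + 1) + 3^3 + 2 ↦ 4^(4 + 1) + 4^4 + 2|_4 = 1282 ⇒ 1281
(2) 1281|_4 = 4^(4 + 1) + 4^4 + 1 ↦ 5^(5 + 1) + 5^5 + 1|_5 = 18751 ⇒ 18750
(3) 18750|_5 = 5^(5 + 1) + 5^5 ↦ 6^(6 + 1) + 6^6|_6 = 326592 ⇒ 326591
(4) 326591|_6 = 6^(6 + 1) + 5·6^5 + 5·6^4 + 5·6^3 + 5·6^2 + 5·6 + 5 ↦ 7^(7 + 1) + 5·7^5 + 5·7^4 + 5·7^3 + 5·7^2 + 5·7 + 5|_7 = 5862841 ⇒ 5862840
(5) 5862840|_7 = 7^(7 + 1) + 5·7^5 + 5·7^4 + 5·7^3 + 5·7^2 + 5·7 + 4 ↦ 8^(8 + 1) + 5·8^5 + 5·8^4 + 5·8^3 + 5·8^2 + 5·8 + 4|_8 = 134404972 ⇒ 134404971
(6) 134404971|_8 = 8^(8 + 1) + 5·8^5 + 5·8^4 + 5·8^3 + 5·8^2 + 5·8 + 3 ↦ 9^(9 + 1) + 5·9^5 + 5·9^4 + 5·9^3 + 5·9^2 + 5·9 + 3|_9 = 3487116549 ⇒ 3487116548
(7) 3487116548|_9 = 9^(9 + 1) + 5·9^5 + 5·9^4 + 5·9^3 + 5·9^2 + 5·9 + 2 ↦ 10^(10 + 1) + 5·10^5 + 5·10^4 + 5·10^3 + 5·10^2 + 5·10 + 2|_10 = 100000555552 ⇒ 100000555551

14, 110, 1281, 18750, 326591, 5862840, 134404971, 3487116548, 100000555551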